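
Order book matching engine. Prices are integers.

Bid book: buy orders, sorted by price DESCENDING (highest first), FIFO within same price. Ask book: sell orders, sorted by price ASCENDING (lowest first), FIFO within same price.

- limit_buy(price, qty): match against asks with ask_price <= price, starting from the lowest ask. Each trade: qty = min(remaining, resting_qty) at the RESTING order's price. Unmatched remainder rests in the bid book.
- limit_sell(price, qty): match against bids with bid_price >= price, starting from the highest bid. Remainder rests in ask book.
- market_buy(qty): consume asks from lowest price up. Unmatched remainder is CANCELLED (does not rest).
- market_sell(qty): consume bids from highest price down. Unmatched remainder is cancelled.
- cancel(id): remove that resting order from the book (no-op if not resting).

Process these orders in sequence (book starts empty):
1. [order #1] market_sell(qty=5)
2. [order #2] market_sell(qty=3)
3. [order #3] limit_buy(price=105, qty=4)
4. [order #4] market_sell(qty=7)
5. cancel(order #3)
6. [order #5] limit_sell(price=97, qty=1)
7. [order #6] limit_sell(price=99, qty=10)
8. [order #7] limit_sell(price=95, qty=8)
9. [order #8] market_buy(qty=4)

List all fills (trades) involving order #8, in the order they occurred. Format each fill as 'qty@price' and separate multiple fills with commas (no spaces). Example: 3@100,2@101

After op 1 [order #1] market_sell(qty=5): fills=none; bids=[-] asks=[-]
After op 2 [order #2] market_sell(qty=3): fills=none; bids=[-] asks=[-]
After op 3 [order #3] limit_buy(price=105, qty=4): fills=none; bids=[#3:4@105] asks=[-]
After op 4 [order #4] market_sell(qty=7): fills=#3x#4:4@105; bids=[-] asks=[-]
After op 5 cancel(order #3): fills=none; bids=[-] asks=[-]
After op 6 [order #5] limit_sell(price=97, qty=1): fills=none; bids=[-] asks=[#5:1@97]
After op 7 [order #6] limit_sell(price=99, qty=10): fills=none; bids=[-] asks=[#5:1@97 #6:10@99]
After op 8 [order #7] limit_sell(price=95, qty=8): fills=none; bids=[-] asks=[#7:8@95 #5:1@97 #6:10@99]
After op 9 [order #8] market_buy(qty=4): fills=#8x#7:4@95; bids=[-] asks=[#7:4@95 #5:1@97 #6:10@99]

Answer: 4@95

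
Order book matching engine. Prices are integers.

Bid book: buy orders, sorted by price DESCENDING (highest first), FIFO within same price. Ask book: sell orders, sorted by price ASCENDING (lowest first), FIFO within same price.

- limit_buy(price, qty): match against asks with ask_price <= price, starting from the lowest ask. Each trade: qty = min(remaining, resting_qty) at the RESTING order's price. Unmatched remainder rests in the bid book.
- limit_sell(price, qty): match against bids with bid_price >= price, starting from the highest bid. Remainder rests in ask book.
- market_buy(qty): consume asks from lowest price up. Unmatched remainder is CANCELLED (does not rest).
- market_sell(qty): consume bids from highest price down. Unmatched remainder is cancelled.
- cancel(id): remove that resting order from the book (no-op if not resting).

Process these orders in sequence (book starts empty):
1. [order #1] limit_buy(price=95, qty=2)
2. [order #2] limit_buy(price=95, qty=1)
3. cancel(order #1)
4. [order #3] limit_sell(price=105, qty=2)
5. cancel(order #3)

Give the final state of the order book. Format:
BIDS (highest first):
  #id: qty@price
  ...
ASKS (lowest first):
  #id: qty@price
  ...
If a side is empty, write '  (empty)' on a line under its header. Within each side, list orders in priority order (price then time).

After op 1 [order #1] limit_buy(price=95, qty=2): fills=none; bids=[#1:2@95] asks=[-]
After op 2 [order #2] limit_buy(price=95, qty=1): fills=none; bids=[#1:2@95 #2:1@95] asks=[-]
After op 3 cancel(order #1): fills=none; bids=[#2:1@95] asks=[-]
After op 4 [order #3] limit_sell(price=105, qty=2): fills=none; bids=[#2:1@95] asks=[#3:2@105]
After op 5 cancel(order #3): fills=none; bids=[#2:1@95] asks=[-]

Answer: BIDS (highest first):
  #2: 1@95
ASKS (lowest first):
  (empty)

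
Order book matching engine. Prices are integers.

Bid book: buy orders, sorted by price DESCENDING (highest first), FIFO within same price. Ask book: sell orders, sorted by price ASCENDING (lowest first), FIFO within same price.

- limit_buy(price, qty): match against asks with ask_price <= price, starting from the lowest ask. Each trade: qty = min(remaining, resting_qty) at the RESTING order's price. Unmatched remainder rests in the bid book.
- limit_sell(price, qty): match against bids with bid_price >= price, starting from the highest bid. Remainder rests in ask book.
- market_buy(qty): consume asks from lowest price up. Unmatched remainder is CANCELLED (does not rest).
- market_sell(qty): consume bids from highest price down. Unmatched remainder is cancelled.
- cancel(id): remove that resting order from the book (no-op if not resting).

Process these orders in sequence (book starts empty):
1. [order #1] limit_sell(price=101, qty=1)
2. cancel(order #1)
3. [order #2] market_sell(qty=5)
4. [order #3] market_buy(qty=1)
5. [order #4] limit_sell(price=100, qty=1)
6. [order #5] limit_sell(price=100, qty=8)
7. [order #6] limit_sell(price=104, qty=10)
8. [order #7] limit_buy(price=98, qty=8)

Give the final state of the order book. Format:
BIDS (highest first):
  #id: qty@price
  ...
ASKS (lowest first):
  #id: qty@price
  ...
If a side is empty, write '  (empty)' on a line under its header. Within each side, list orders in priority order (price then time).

Answer: BIDS (highest first):
  #7: 8@98
ASKS (lowest first):
  #4: 1@100
  #5: 8@100
  #6: 10@104

Derivation:
After op 1 [order #1] limit_sell(price=101, qty=1): fills=none; bids=[-] asks=[#1:1@101]
After op 2 cancel(order #1): fills=none; bids=[-] asks=[-]
After op 3 [order #2] market_sell(qty=5): fills=none; bids=[-] asks=[-]
After op 4 [order #3] market_buy(qty=1): fills=none; bids=[-] asks=[-]
After op 5 [order #4] limit_sell(price=100, qty=1): fills=none; bids=[-] asks=[#4:1@100]
After op 6 [order #5] limit_sell(price=100, qty=8): fills=none; bids=[-] asks=[#4:1@100 #5:8@100]
After op 7 [order #6] limit_sell(price=104, qty=10): fills=none; bids=[-] asks=[#4:1@100 #5:8@100 #6:10@104]
After op 8 [order #7] limit_buy(price=98, qty=8): fills=none; bids=[#7:8@98] asks=[#4:1@100 #5:8@100 #6:10@104]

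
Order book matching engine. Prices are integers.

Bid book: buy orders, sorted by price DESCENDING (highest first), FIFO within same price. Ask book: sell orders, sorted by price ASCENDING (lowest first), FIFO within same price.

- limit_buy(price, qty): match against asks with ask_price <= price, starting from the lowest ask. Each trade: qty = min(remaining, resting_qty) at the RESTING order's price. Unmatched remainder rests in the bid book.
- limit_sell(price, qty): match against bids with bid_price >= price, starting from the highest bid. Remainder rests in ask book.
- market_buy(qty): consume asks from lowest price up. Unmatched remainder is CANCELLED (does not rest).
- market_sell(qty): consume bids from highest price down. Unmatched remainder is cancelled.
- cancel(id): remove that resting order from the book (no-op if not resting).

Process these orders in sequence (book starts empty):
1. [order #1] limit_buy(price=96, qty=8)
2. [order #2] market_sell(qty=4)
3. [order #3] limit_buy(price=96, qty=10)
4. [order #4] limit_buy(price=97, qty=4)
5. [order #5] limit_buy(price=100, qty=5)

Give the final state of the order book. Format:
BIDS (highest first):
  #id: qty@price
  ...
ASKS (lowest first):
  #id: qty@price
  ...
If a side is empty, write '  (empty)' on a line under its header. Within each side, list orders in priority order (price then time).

Answer: BIDS (highest first):
  #5: 5@100
  #4: 4@97
  #1: 4@96
  #3: 10@96
ASKS (lowest first):
  (empty)

Derivation:
After op 1 [order #1] limit_buy(price=96, qty=8): fills=none; bids=[#1:8@96] asks=[-]
After op 2 [order #2] market_sell(qty=4): fills=#1x#2:4@96; bids=[#1:4@96] asks=[-]
After op 3 [order #3] limit_buy(price=96, qty=10): fills=none; bids=[#1:4@96 #3:10@96] asks=[-]
After op 4 [order #4] limit_buy(price=97, qty=4): fills=none; bids=[#4:4@97 #1:4@96 #3:10@96] asks=[-]
After op 5 [order #5] limit_buy(price=100, qty=5): fills=none; bids=[#5:5@100 #4:4@97 #1:4@96 #3:10@96] asks=[-]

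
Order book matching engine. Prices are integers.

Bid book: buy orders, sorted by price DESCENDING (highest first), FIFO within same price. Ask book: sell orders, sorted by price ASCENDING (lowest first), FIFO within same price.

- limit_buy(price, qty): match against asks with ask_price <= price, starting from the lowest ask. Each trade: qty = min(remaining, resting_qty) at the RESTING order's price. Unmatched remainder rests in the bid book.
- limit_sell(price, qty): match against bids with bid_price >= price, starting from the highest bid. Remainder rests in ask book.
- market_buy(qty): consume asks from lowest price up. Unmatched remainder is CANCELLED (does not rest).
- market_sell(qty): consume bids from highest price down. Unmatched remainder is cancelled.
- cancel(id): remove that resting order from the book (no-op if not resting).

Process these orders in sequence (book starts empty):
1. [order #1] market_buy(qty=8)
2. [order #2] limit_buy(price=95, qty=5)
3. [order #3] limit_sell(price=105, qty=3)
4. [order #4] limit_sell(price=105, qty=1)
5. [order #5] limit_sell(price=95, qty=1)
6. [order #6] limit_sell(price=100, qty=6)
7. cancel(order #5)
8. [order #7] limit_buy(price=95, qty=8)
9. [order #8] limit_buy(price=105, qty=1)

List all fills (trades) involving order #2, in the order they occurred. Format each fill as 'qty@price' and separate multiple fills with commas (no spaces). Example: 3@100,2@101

After op 1 [order #1] market_buy(qty=8): fills=none; bids=[-] asks=[-]
After op 2 [order #2] limit_buy(price=95, qty=5): fills=none; bids=[#2:5@95] asks=[-]
After op 3 [order #3] limit_sell(price=105, qty=3): fills=none; bids=[#2:5@95] asks=[#3:3@105]
After op 4 [order #4] limit_sell(price=105, qty=1): fills=none; bids=[#2:5@95] asks=[#3:3@105 #4:1@105]
After op 5 [order #5] limit_sell(price=95, qty=1): fills=#2x#5:1@95; bids=[#2:4@95] asks=[#3:3@105 #4:1@105]
After op 6 [order #6] limit_sell(price=100, qty=6): fills=none; bids=[#2:4@95] asks=[#6:6@100 #3:3@105 #4:1@105]
After op 7 cancel(order #5): fills=none; bids=[#2:4@95] asks=[#6:6@100 #3:3@105 #4:1@105]
After op 8 [order #7] limit_buy(price=95, qty=8): fills=none; bids=[#2:4@95 #7:8@95] asks=[#6:6@100 #3:3@105 #4:1@105]
After op 9 [order #8] limit_buy(price=105, qty=1): fills=#8x#6:1@100; bids=[#2:4@95 #7:8@95] asks=[#6:5@100 #3:3@105 #4:1@105]

Answer: 1@95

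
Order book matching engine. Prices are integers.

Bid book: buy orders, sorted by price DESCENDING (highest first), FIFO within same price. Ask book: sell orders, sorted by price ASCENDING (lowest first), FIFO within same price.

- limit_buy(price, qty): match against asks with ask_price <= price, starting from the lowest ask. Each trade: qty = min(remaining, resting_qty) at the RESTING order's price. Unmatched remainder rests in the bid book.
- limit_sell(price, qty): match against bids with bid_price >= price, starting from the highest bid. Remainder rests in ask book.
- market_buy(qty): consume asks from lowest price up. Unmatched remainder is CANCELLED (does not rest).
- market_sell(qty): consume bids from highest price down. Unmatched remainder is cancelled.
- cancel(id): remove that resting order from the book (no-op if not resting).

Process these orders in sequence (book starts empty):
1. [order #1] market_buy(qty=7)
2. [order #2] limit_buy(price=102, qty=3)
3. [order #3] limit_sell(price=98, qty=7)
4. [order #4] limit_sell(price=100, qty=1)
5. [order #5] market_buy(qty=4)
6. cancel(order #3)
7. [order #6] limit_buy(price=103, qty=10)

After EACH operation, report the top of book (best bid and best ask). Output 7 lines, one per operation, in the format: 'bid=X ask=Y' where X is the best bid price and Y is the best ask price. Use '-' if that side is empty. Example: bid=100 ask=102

Answer: bid=- ask=-
bid=102 ask=-
bid=- ask=98
bid=- ask=98
bid=- ask=100
bid=- ask=100
bid=103 ask=-

Derivation:
After op 1 [order #1] market_buy(qty=7): fills=none; bids=[-] asks=[-]
After op 2 [order #2] limit_buy(price=102, qty=3): fills=none; bids=[#2:3@102] asks=[-]
After op 3 [order #3] limit_sell(price=98, qty=7): fills=#2x#3:3@102; bids=[-] asks=[#3:4@98]
After op 4 [order #4] limit_sell(price=100, qty=1): fills=none; bids=[-] asks=[#3:4@98 #4:1@100]
After op 5 [order #5] market_buy(qty=4): fills=#5x#3:4@98; bids=[-] asks=[#4:1@100]
After op 6 cancel(order #3): fills=none; bids=[-] asks=[#4:1@100]
After op 7 [order #6] limit_buy(price=103, qty=10): fills=#6x#4:1@100; bids=[#6:9@103] asks=[-]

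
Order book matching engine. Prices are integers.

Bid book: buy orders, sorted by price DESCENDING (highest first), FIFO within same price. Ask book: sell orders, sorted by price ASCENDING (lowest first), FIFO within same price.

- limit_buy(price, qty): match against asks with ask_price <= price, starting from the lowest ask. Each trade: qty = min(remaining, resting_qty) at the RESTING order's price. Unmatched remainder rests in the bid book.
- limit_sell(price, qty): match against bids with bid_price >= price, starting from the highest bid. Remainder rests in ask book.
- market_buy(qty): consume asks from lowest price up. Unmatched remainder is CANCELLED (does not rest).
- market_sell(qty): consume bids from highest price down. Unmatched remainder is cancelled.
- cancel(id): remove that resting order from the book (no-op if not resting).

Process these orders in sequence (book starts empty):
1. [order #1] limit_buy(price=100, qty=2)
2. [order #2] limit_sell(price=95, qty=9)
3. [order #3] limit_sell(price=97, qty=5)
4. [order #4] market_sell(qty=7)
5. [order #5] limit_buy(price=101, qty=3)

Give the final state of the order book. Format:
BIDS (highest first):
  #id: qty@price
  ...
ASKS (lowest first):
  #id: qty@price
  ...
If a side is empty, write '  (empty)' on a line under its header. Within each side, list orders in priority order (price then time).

After op 1 [order #1] limit_buy(price=100, qty=2): fills=none; bids=[#1:2@100] asks=[-]
After op 2 [order #2] limit_sell(price=95, qty=9): fills=#1x#2:2@100; bids=[-] asks=[#2:7@95]
After op 3 [order #3] limit_sell(price=97, qty=5): fills=none; bids=[-] asks=[#2:7@95 #3:5@97]
After op 4 [order #4] market_sell(qty=7): fills=none; bids=[-] asks=[#2:7@95 #3:5@97]
After op 5 [order #5] limit_buy(price=101, qty=3): fills=#5x#2:3@95; bids=[-] asks=[#2:4@95 #3:5@97]

Answer: BIDS (highest first):
  (empty)
ASKS (lowest first):
  #2: 4@95
  #3: 5@97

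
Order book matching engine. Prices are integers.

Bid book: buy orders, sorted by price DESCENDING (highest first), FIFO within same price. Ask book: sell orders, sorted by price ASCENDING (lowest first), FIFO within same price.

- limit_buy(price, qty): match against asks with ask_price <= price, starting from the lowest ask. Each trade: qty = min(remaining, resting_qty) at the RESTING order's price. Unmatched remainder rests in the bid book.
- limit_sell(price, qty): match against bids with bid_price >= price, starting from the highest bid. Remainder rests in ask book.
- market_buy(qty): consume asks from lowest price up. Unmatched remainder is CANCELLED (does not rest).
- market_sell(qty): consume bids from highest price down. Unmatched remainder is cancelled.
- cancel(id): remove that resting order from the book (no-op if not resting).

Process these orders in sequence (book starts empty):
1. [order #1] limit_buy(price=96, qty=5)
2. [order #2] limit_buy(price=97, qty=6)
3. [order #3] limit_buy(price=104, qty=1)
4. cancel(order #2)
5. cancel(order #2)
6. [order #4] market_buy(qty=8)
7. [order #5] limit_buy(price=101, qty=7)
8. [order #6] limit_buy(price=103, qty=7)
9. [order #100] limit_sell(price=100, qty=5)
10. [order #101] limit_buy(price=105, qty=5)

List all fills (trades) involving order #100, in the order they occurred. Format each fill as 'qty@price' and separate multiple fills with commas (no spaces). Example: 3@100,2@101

Answer: 1@104,4@103

Derivation:
After op 1 [order #1] limit_buy(price=96, qty=5): fills=none; bids=[#1:5@96] asks=[-]
After op 2 [order #2] limit_buy(price=97, qty=6): fills=none; bids=[#2:6@97 #1:5@96] asks=[-]
After op 3 [order #3] limit_buy(price=104, qty=1): fills=none; bids=[#3:1@104 #2:6@97 #1:5@96] asks=[-]
After op 4 cancel(order #2): fills=none; bids=[#3:1@104 #1:5@96] asks=[-]
After op 5 cancel(order #2): fills=none; bids=[#3:1@104 #1:5@96] asks=[-]
After op 6 [order #4] market_buy(qty=8): fills=none; bids=[#3:1@104 #1:5@96] asks=[-]
After op 7 [order #5] limit_buy(price=101, qty=7): fills=none; bids=[#3:1@104 #5:7@101 #1:5@96] asks=[-]
After op 8 [order #6] limit_buy(price=103, qty=7): fills=none; bids=[#3:1@104 #6:7@103 #5:7@101 #1:5@96] asks=[-]
After op 9 [order #100] limit_sell(price=100, qty=5): fills=#3x#100:1@104 #6x#100:4@103; bids=[#6:3@103 #5:7@101 #1:5@96] asks=[-]
After op 10 [order #101] limit_buy(price=105, qty=5): fills=none; bids=[#101:5@105 #6:3@103 #5:7@101 #1:5@96] asks=[-]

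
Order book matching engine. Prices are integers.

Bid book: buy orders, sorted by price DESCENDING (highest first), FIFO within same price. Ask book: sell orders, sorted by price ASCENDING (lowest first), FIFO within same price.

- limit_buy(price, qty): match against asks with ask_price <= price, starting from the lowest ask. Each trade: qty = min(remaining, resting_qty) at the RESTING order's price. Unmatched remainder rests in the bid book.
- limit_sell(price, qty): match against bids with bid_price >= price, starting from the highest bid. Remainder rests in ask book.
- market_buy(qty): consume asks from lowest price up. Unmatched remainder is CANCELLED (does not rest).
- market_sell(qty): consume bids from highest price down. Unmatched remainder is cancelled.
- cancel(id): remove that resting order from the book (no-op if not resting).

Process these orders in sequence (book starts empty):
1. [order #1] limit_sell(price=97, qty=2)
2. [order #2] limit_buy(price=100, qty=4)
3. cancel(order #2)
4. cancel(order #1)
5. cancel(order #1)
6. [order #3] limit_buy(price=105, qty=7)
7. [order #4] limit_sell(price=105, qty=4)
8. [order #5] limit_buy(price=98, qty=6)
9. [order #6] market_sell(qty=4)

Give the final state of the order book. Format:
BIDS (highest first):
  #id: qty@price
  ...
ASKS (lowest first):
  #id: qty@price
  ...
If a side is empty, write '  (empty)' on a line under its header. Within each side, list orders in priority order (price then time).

Answer: BIDS (highest first):
  #5: 5@98
ASKS (lowest first):
  (empty)

Derivation:
After op 1 [order #1] limit_sell(price=97, qty=2): fills=none; bids=[-] asks=[#1:2@97]
After op 2 [order #2] limit_buy(price=100, qty=4): fills=#2x#1:2@97; bids=[#2:2@100] asks=[-]
After op 3 cancel(order #2): fills=none; bids=[-] asks=[-]
After op 4 cancel(order #1): fills=none; bids=[-] asks=[-]
After op 5 cancel(order #1): fills=none; bids=[-] asks=[-]
After op 6 [order #3] limit_buy(price=105, qty=7): fills=none; bids=[#3:7@105] asks=[-]
After op 7 [order #4] limit_sell(price=105, qty=4): fills=#3x#4:4@105; bids=[#3:3@105] asks=[-]
After op 8 [order #5] limit_buy(price=98, qty=6): fills=none; bids=[#3:3@105 #5:6@98] asks=[-]
After op 9 [order #6] market_sell(qty=4): fills=#3x#6:3@105 #5x#6:1@98; bids=[#5:5@98] asks=[-]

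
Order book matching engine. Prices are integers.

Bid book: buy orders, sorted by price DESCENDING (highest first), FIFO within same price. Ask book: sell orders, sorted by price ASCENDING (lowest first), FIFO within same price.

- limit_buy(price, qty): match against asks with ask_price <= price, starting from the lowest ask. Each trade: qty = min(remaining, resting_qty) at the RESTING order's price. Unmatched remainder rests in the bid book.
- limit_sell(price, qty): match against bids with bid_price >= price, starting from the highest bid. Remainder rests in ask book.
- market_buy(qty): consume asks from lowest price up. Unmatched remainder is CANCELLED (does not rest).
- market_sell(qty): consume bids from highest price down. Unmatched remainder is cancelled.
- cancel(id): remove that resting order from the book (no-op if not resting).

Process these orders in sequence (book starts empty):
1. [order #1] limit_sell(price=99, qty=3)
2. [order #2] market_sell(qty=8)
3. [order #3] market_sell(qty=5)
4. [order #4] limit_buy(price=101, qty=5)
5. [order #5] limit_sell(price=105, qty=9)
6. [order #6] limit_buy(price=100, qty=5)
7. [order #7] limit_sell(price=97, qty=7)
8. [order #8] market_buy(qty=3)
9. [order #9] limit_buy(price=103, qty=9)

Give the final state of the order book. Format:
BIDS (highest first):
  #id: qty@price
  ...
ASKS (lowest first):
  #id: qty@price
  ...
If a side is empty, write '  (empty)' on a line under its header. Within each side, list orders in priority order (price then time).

After op 1 [order #1] limit_sell(price=99, qty=3): fills=none; bids=[-] asks=[#1:3@99]
After op 2 [order #2] market_sell(qty=8): fills=none; bids=[-] asks=[#1:3@99]
After op 3 [order #3] market_sell(qty=5): fills=none; bids=[-] asks=[#1:3@99]
After op 4 [order #4] limit_buy(price=101, qty=5): fills=#4x#1:3@99; bids=[#4:2@101] asks=[-]
After op 5 [order #5] limit_sell(price=105, qty=9): fills=none; bids=[#4:2@101] asks=[#5:9@105]
After op 6 [order #6] limit_buy(price=100, qty=5): fills=none; bids=[#4:2@101 #6:5@100] asks=[#5:9@105]
After op 7 [order #7] limit_sell(price=97, qty=7): fills=#4x#7:2@101 #6x#7:5@100; bids=[-] asks=[#5:9@105]
After op 8 [order #8] market_buy(qty=3): fills=#8x#5:3@105; bids=[-] asks=[#5:6@105]
After op 9 [order #9] limit_buy(price=103, qty=9): fills=none; bids=[#9:9@103] asks=[#5:6@105]

Answer: BIDS (highest first):
  #9: 9@103
ASKS (lowest first):
  #5: 6@105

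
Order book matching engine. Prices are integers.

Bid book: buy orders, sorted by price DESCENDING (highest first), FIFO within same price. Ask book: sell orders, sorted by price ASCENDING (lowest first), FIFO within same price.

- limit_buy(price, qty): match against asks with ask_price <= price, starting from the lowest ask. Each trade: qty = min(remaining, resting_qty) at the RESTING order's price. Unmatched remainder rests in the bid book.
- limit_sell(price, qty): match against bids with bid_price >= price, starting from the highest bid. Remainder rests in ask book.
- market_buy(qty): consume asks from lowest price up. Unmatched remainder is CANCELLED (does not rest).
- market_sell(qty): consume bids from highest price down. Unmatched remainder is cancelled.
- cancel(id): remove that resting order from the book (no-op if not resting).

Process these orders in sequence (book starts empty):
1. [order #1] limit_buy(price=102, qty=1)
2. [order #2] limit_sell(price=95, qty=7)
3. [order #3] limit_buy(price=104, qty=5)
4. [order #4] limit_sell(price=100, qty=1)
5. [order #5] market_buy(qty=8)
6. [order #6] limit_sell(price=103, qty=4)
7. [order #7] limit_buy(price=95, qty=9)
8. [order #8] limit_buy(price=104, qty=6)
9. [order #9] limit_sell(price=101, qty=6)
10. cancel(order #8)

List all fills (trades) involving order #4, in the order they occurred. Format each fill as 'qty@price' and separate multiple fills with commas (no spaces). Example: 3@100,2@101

Answer: 1@100

Derivation:
After op 1 [order #1] limit_buy(price=102, qty=1): fills=none; bids=[#1:1@102] asks=[-]
After op 2 [order #2] limit_sell(price=95, qty=7): fills=#1x#2:1@102; bids=[-] asks=[#2:6@95]
After op 3 [order #3] limit_buy(price=104, qty=5): fills=#3x#2:5@95; bids=[-] asks=[#2:1@95]
After op 4 [order #4] limit_sell(price=100, qty=1): fills=none; bids=[-] asks=[#2:1@95 #4:1@100]
After op 5 [order #5] market_buy(qty=8): fills=#5x#2:1@95 #5x#4:1@100; bids=[-] asks=[-]
After op 6 [order #6] limit_sell(price=103, qty=4): fills=none; bids=[-] asks=[#6:4@103]
After op 7 [order #7] limit_buy(price=95, qty=9): fills=none; bids=[#7:9@95] asks=[#6:4@103]
After op 8 [order #8] limit_buy(price=104, qty=6): fills=#8x#6:4@103; bids=[#8:2@104 #7:9@95] asks=[-]
After op 9 [order #9] limit_sell(price=101, qty=6): fills=#8x#9:2@104; bids=[#7:9@95] asks=[#9:4@101]
After op 10 cancel(order #8): fills=none; bids=[#7:9@95] asks=[#9:4@101]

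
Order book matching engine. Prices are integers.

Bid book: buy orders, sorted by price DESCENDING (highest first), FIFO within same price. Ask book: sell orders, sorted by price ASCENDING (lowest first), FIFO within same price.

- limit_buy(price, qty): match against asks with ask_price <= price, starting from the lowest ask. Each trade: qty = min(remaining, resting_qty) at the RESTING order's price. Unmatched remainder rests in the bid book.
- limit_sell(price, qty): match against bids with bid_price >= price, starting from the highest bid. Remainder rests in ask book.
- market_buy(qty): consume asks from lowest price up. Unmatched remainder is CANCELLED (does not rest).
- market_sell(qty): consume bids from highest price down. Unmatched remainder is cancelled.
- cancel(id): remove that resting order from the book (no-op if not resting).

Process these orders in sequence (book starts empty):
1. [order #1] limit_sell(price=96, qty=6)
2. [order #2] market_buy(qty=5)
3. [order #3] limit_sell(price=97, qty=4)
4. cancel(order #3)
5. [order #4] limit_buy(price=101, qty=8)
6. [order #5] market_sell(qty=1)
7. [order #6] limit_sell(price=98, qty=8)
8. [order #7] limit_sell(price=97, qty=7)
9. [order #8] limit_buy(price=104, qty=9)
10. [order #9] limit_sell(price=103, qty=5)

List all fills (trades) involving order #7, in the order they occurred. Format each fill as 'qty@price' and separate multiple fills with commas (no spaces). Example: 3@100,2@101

Answer: 7@97

Derivation:
After op 1 [order #1] limit_sell(price=96, qty=6): fills=none; bids=[-] asks=[#1:6@96]
After op 2 [order #2] market_buy(qty=5): fills=#2x#1:5@96; bids=[-] asks=[#1:1@96]
After op 3 [order #3] limit_sell(price=97, qty=4): fills=none; bids=[-] asks=[#1:1@96 #3:4@97]
After op 4 cancel(order #3): fills=none; bids=[-] asks=[#1:1@96]
After op 5 [order #4] limit_buy(price=101, qty=8): fills=#4x#1:1@96; bids=[#4:7@101] asks=[-]
After op 6 [order #5] market_sell(qty=1): fills=#4x#5:1@101; bids=[#4:6@101] asks=[-]
After op 7 [order #6] limit_sell(price=98, qty=8): fills=#4x#6:6@101; bids=[-] asks=[#6:2@98]
After op 8 [order #7] limit_sell(price=97, qty=7): fills=none; bids=[-] asks=[#7:7@97 #6:2@98]
After op 9 [order #8] limit_buy(price=104, qty=9): fills=#8x#7:7@97 #8x#6:2@98; bids=[-] asks=[-]
After op 10 [order #9] limit_sell(price=103, qty=5): fills=none; bids=[-] asks=[#9:5@103]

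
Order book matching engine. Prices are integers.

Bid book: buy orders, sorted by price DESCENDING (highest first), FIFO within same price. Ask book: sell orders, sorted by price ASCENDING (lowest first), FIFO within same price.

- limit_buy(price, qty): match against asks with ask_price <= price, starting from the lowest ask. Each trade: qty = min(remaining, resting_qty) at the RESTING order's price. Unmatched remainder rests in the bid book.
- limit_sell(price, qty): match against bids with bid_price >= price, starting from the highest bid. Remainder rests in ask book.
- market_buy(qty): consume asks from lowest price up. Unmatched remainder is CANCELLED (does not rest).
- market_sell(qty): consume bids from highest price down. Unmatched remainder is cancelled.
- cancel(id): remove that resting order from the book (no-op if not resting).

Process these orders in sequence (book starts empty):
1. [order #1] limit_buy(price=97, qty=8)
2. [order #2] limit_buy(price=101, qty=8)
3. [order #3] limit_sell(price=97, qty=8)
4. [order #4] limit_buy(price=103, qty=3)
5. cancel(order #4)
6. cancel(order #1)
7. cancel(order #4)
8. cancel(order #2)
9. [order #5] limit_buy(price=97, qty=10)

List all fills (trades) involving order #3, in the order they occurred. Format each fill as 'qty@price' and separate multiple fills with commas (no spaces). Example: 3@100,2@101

After op 1 [order #1] limit_buy(price=97, qty=8): fills=none; bids=[#1:8@97] asks=[-]
After op 2 [order #2] limit_buy(price=101, qty=8): fills=none; bids=[#2:8@101 #1:8@97] asks=[-]
After op 3 [order #3] limit_sell(price=97, qty=8): fills=#2x#3:8@101; bids=[#1:8@97] asks=[-]
After op 4 [order #4] limit_buy(price=103, qty=3): fills=none; bids=[#4:3@103 #1:8@97] asks=[-]
After op 5 cancel(order #4): fills=none; bids=[#1:8@97] asks=[-]
After op 6 cancel(order #1): fills=none; bids=[-] asks=[-]
After op 7 cancel(order #4): fills=none; bids=[-] asks=[-]
After op 8 cancel(order #2): fills=none; bids=[-] asks=[-]
After op 9 [order #5] limit_buy(price=97, qty=10): fills=none; bids=[#5:10@97] asks=[-]

Answer: 8@101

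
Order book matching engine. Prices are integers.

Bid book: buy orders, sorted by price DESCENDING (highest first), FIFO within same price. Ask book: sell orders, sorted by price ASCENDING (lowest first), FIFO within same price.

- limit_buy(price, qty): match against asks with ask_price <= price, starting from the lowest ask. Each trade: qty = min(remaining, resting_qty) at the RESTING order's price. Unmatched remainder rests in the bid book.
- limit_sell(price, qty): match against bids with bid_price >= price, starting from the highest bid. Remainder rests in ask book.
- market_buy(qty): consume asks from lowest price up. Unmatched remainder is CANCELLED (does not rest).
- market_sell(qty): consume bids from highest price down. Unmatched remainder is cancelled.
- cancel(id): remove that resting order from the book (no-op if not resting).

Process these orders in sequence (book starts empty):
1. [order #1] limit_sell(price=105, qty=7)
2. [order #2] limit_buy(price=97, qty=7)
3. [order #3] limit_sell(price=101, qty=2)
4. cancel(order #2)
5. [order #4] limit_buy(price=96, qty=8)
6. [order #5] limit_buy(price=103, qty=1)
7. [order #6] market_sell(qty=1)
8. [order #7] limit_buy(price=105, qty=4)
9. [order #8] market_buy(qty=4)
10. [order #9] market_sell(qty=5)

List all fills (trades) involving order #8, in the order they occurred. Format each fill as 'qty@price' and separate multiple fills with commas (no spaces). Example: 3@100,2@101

Answer: 4@105

Derivation:
After op 1 [order #1] limit_sell(price=105, qty=7): fills=none; bids=[-] asks=[#1:7@105]
After op 2 [order #2] limit_buy(price=97, qty=7): fills=none; bids=[#2:7@97] asks=[#1:7@105]
After op 3 [order #3] limit_sell(price=101, qty=2): fills=none; bids=[#2:7@97] asks=[#3:2@101 #1:7@105]
After op 4 cancel(order #2): fills=none; bids=[-] asks=[#3:2@101 #1:7@105]
After op 5 [order #4] limit_buy(price=96, qty=8): fills=none; bids=[#4:8@96] asks=[#3:2@101 #1:7@105]
After op 6 [order #5] limit_buy(price=103, qty=1): fills=#5x#3:1@101; bids=[#4:8@96] asks=[#3:1@101 #1:7@105]
After op 7 [order #6] market_sell(qty=1): fills=#4x#6:1@96; bids=[#4:7@96] asks=[#3:1@101 #1:7@105]
After op 8 [order #7] limit_buy(price=105, qty=4): fills=#7x#3:1@101 #7x#1:3@105; bids=[#4:7@96] asks=[#1:4@105]
After op 9 [order #8] market_buy(qty=4): fills=#8x#1:4@105; bids=[#4:7@96] asks=[-]
After op 10 [order #9] market_sell(qty=5): fills=#4x#9:5@96; bids=[#4:2@96] asks=[-]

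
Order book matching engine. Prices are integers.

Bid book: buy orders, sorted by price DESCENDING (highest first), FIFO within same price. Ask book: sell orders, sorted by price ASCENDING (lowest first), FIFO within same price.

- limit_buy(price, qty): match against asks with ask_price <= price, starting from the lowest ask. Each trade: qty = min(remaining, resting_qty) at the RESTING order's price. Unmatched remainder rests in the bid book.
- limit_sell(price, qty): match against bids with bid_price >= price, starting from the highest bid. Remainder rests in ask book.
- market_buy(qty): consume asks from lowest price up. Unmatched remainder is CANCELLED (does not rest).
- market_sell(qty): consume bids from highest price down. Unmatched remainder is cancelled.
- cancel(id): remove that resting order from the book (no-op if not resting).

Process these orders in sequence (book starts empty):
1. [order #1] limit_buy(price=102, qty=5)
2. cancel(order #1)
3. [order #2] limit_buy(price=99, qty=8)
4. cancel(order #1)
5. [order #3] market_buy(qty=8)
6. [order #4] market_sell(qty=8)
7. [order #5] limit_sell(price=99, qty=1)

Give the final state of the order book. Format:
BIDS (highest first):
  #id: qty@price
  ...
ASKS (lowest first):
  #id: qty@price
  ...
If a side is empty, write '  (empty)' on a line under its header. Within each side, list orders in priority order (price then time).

Answer: BIDS (highest first):
  (empty)
ASKS (lowest first):
  #5: 1@99

Derivation:
After op 1 [order #1] limit_buy(price=102, qty=5): fills=none; bids=[#1:5@102] asks=[-]
After op 2 cancel(order #1): fills=none; bids=[-] asks=[-]
After op 3 [order #2] limit_buy(price=99, qty=8): fills=none; bids=[#2:8@99] asks=[-]
After op 4 cancel(order #1): fills=none; bids=[#2:8@99] asks=[-]
After op 5 [order #3] market_buy(qty=8): fills=none; bids=[#2:8@99] asks=[-]
After op 6 [order #4] market_sell(qty=8): fills=#2x#4:8@99; bids=[-] asks=[-]
After op 7 [order #5] limit_sell(price=99, qty=1): fills=none; bids=[-] asks=[#5:1@99]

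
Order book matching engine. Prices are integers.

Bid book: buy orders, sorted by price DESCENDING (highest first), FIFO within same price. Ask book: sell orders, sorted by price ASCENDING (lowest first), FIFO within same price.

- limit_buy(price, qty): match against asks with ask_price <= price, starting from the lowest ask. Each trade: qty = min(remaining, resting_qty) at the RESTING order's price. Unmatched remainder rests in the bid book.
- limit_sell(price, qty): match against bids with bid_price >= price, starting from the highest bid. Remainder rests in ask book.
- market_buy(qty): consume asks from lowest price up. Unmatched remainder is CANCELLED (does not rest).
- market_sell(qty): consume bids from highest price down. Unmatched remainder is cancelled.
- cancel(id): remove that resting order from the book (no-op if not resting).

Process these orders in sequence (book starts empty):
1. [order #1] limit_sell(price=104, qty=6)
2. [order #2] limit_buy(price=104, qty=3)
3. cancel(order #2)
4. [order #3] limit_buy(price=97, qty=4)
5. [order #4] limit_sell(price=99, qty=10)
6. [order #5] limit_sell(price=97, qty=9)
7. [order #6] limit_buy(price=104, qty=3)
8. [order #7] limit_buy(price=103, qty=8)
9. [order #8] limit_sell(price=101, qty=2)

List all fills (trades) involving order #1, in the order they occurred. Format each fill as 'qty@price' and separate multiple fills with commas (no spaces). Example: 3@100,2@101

Answer: 3@104

Derivation:
After op 1 [order #1] limit_sell(price=104, qty=6): fills=none; bids=[-] asks=[#1:6@104]
After op 2 [order #2] limit_buy(price=104, qty=3): fills=#2x#1:3@104; bids=[-] asks=[#1:3@104]
After op 3 cancel(order #2): fills=none; bids=[-] asks=[#1:3@104]
After op 4 [order #3] limit_buy(price=97, qty=4): fills=none; bids=[#3:4@97] asks=[#1:3@104]
After op 5 [order #4] limit_sell(price=99, qty=10): fills=none; bids=[#3:4@97] asks=[#4:10@99 #1:3@104]
After op 6 [order #5] limit_sell(price=97, qty=9): fills=#3x#5:4@97; bids=[-] asks=[#5:5@97 #4:10@99 #1:3@104]
After op 7 [order #6] limit_buy(price=104, qty=3): fills=#6x#5:3@97; bids=[-] asks=[#5:2@97 #4:10@99 #1:3@104]
After op 8 [order #7] limit_buy(price=103, qty=8): fills=#7x#5:2@97 #7x#4:6@99; bids=[-] asks=[#4:4@99 #1:3@104]
After op 9 [order #8] limit_sell(price=101, qty=2): fills=none; bids=[-] asks=[#4:4@99 #8:2@101 #1:3@104]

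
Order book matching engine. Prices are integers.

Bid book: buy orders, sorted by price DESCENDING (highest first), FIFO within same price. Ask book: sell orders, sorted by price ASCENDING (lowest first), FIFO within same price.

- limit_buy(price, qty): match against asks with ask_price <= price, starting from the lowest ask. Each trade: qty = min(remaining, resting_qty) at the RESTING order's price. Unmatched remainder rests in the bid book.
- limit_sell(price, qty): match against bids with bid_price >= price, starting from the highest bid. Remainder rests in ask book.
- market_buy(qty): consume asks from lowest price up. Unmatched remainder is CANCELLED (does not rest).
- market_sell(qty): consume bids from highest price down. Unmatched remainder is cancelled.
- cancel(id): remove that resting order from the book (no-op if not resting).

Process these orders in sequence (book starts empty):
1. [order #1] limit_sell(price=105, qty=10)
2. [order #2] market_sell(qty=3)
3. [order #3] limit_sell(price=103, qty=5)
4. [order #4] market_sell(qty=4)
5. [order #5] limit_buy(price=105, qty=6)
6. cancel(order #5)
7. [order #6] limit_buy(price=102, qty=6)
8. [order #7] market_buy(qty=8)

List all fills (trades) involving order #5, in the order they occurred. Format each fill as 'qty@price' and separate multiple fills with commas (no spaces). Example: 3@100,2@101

After op 1 [order #1] limit_sell(price=105, qty=10): fills=none; bids=[-] asks=[#1:10@105]
After op 2 [order #2] market_sell(qty=3): fills=none; bids=[-] asks=[#1:10@105]
After op 3 [order #3] limit_sell(price=103, qty=5): fills=none; bids=[-] asks=[#3:5@103 #1:10@105]
After op 4 [order #4] market_sell(qty=4): fills=none; bids=[-] asks=[#3:5@103 #1:10@105]
After op 5 [order #5] limit_buy(price=105, qty=6): fills=#5x#3:5@103 #5x#1:1@105; bids=[-] asks=[#1:9@105]
After op 6 cancel(order #5): fills=none; bids=[-] asks=[#1:9@105]
After op 7 [order #6] limit_buy(price=102, qty=6): fills=none; bids=[#6:6@102] asks=[#1:9@105]
After op 8 [order #7] market_buy(qty=8): fills=#7x#1:8@105; bids=[#6:6@102] asks=[#1:1@105]

Answer: 5@103,1@105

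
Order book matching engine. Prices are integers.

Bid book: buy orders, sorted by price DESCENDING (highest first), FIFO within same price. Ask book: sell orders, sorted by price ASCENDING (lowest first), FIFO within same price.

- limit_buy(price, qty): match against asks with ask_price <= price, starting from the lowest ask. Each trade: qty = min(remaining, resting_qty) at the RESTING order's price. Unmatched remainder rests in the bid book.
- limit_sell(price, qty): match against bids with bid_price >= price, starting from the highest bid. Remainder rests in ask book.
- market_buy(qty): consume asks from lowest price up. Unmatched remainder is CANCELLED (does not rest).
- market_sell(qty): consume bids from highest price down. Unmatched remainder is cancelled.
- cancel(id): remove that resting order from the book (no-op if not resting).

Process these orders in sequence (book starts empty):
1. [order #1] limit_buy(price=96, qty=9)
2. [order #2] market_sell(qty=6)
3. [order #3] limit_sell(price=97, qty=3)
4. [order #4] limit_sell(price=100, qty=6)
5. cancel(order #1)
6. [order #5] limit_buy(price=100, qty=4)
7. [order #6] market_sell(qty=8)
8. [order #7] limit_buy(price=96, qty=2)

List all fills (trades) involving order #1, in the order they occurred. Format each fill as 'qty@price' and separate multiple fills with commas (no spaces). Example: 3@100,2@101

Answer: 6@96

Derivation:
After op 1 [order #1] limit_buy(price=96, qty=9): fills=none; bids=[#1:9@96] asks=[-]
After op 2 [order #2] market_sell(qty=6): fills=#1x#2:6@96; bids=[#1:3@96] asks=[-]
After op 3 [order #3] limit_sell(price=97, qty=3): fills=none; bids=[#1:3@96] asks=[#3:3@97]
After op 4 [order #4] limit_sell(price=100, qty=6): fills=none; bids=[#1:3@96] asks=[#3:3@97 #4:6@100]
After op 5 cancel(order #1): fills=none; bids=[-] asks=[#3:3@97 #4:6@100]
After op 6 [order #5] limit_buy(price=100, qty=4): fills=#5x#3:3@97 #5x#4:1@100; bids=[-] asks=[#4:5@100]
After op 7 [order #6] market_sell(qty=8): fills=none; bids=[-] asks=[#4:5@100]
After op 8 [order #7] limit_buy(price=96, qty=2): fills=none; bids=[#7:2@96] asks=[#4:5@100]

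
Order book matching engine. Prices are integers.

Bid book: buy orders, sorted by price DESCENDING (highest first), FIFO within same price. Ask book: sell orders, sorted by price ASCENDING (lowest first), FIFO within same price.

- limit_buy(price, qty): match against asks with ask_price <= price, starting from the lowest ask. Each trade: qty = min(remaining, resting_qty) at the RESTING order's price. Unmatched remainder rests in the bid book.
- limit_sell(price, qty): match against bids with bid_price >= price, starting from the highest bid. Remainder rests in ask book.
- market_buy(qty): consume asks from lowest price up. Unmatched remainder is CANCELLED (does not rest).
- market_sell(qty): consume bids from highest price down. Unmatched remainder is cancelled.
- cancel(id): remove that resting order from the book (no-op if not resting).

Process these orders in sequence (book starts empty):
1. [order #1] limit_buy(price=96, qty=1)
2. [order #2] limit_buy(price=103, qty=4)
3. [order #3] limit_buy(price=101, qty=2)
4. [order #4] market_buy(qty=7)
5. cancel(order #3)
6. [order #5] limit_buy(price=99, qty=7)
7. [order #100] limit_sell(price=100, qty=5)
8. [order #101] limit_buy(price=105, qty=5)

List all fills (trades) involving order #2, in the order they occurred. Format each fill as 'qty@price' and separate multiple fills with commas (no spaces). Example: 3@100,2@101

After op 1 [order #1] limit_buy(price=96, qty=1): fills=none; bids=[#1:1@96] asks=[-]
After op 2 [order #2] limit_buy(price=103, qty=4): fills=none; bids=[#2:4@103 #1:1@96] asks=[-]
After op 3 [order #3] limit_buy(price=101, qty=2): fills=none; bids=[#2:4@103 #3:2@101 #1:1@96] asks=[-]
After op 4 [order #4] market_buy(qty=7): fills=none; bids=[#2:4@103 #3:2@101 #1:1@96] asks=[-]
After op 5 cancel(order #3): fills=none; bids=[#2:4@103 #1:1@96] asks=[-]
After op 6 [order #5] limit_buy(price=99, qty=7): fills=none; bids=[#2:4@103 #5:7@99 #1:1@96] asks=[-]
After op 7 [order #100] limit_sell(price=100, qty=5): fills=#2x#100:4@103; bids=[#5:7@99 #1:1@96] asks=[#100:1@100]
After op 8 [order #101] limit_buy(price=105, qty=5): fills=#101x#100:1@100; bids=[#101:4@105 #5:7@99 #1:1@96] asks=[-]

Answer: 4@103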